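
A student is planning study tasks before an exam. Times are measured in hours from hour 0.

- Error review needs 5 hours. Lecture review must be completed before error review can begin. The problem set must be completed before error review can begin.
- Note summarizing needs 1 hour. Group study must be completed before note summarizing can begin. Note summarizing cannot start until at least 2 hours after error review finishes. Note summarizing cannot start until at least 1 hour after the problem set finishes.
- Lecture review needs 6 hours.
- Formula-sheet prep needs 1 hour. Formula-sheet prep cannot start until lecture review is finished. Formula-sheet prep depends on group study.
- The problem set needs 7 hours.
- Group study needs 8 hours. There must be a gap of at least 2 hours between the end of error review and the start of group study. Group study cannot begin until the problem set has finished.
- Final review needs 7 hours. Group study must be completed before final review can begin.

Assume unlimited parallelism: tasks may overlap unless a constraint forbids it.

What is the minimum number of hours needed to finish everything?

29

Nothing blocks the problem set, so it runs from hour 0 to hour 7.
Lecture review has no prerequisites, so it starts at hour 0 and finishes at hour 6.
For error review: lecture review (finishes hour 6); the problem set (finishes hour 7). Taking the maximum gives a start of hour 7, and it finishes at 7 + 5 = hour 12.
Group study needs all of error review (finishes hour 12, plus 2-hour gap → hour 14); the problem set (finishes hour 7). That puts its earliest start at hour 14; it finishes at 14 + 8 = hour 22.
Final review waits on group study (finishes hour 22), so it starts at hour 22 and finishes at 22 + 7 = hour 29.
Formula-sheet prep cannot start until lecture review (finishes hour 6); group study (finishes hour 22). The controlling bound is hour 22, so formula-sheet prep finishes at 22 + 1 = hour 23.
Note summarizing has to wait for group study (finishes hour 22); error review (finishes hour 12, plus 2-hour gap → hour 14); the problem set (finishes hour 7, plus 1-hour gap → hour 8). The latest of these is hour 22, so note summarizing runs hour 22 to 22 + 1 = hour 23.
All tasks are finished once the last one completes. Finish times: Lecture review at 6, The problem set at 7, Error review at 12, Group study at 22, Note summarizing at 23, Formula-sheet prep at 23, Final review at 29. The latest is hour 29.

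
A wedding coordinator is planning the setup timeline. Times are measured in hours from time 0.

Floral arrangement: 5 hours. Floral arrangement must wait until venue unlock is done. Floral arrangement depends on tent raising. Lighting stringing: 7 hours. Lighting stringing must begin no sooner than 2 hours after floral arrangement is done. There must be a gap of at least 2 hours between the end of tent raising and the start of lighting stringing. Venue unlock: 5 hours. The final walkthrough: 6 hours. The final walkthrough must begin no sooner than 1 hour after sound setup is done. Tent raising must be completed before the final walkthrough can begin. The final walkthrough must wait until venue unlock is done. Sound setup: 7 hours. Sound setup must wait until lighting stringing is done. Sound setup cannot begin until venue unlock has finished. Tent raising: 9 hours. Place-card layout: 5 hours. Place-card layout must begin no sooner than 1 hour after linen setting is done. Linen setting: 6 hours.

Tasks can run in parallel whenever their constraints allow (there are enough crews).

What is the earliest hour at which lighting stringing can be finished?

23

Tent raising has no prerequisites, so it starts at hour 0 and finishes at hour 9.
Nothing blocks venue unlock, so it runs from hour 0 to hour 5.
Floral arrangement needs all of venue unlock (finishes hour 5); tent raising (finishes hour 9). That puts its earliest start at hour 9; it finishes at 9 + 5 = hour 14.
Lighting stringing cannot start until floral arrangement (finishes hour 14, plus 2-hour gap → hour 16); tent raising (finishes hour 9, plus 2-hour gap → hour 11). The controlling bound is hour 16, so lighting stringing finishes at 16 + 7 = hour 23.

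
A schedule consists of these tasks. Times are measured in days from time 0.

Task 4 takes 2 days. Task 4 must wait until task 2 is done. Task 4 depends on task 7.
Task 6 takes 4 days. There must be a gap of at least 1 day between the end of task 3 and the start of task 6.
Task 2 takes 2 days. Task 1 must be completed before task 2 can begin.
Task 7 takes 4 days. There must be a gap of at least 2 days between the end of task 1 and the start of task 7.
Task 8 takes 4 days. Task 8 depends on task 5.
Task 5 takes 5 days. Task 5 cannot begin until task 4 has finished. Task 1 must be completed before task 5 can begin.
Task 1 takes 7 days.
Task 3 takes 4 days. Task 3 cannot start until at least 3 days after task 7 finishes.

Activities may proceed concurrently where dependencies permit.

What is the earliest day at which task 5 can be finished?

20

Task 1 can start immediately at day 0; it finishes at day 7.
Task 7 cannot begin until task 1 (finishes day 7, plus 2-day gap → day 9). It runs from day 9 to 9 + 4 = day 13.
After task 1 (finishes day 7), task 2 can start at day 7 and finishes at day 9.
For task 4: task 2 (finishes day 9); task 7 (finishes day 13). Taking the maximum gives a start of day 13, and it finishes at 13 + 2 = day 15.
Task 5 has to wait for task 4 (finishes day 15); task 1 (finishes day 7). The latest of these is day 15, so task 5 runs day 15 to 15 + 5 = day 20.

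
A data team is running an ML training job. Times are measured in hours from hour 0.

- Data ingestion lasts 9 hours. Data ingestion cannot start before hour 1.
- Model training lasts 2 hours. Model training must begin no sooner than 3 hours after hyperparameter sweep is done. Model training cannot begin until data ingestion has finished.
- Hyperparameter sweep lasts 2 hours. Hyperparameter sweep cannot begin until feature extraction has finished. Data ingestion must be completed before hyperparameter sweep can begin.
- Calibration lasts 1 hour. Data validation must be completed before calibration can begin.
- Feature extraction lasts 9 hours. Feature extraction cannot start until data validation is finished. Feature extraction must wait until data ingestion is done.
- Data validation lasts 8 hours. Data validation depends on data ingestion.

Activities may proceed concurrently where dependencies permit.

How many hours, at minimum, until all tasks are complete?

34

Data ingestion cannot begin until its own release at hour 1. It runs from hour 1 to 1 + 9 = hour 10.
Data validation cannot begin until data ingestion (finishes hour 10). It runs from hour 10 to 10 + 8 = hour 18.
Calibration waits on data validation (finishes hour 18), so it starts at hour 18 and finishes at 18 + 1 = hour 19.
Feature extraction needs all of data validation (finishes hour 18); data ingestion (finishes hour 10). That puts its earliest start at hour 18; it finishes at 18 + 9 = hour 27.
For hyperparameter sweep: feature extraction (finishes hour 27); data ingestion (finishes hour 10). Taking the maximum gives a start of hour 27, and it finishes at 27 + 2 = hour 29.
Model training cannot start until hyperparameter sweep (finishes hour 29, plus 3-hour gap → hour 32); data ingestion (finishes hour 10). The controlling bound is hour 32, so model training finishes at 32 + 2 = hour 34.
All tasks are finished once the last one completes. Finish times: Data ingestion at 10, Data validation at 18, Feature extraction at 27, Hyperparameter sweep at 29, Model training at 34, Calibration at 19. The latest is hour 34.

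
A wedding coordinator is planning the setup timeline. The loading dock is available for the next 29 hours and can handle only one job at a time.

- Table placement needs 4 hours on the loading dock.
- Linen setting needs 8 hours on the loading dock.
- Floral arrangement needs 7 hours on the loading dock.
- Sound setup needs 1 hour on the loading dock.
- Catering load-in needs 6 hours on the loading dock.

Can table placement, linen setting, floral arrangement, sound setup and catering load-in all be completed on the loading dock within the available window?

Yes

Running back to back, the jobs need 4 + 8 + 7 + 1 + 6 = 26 hours on the loading dock.
Since 26 ≤ 29, they fit within the window.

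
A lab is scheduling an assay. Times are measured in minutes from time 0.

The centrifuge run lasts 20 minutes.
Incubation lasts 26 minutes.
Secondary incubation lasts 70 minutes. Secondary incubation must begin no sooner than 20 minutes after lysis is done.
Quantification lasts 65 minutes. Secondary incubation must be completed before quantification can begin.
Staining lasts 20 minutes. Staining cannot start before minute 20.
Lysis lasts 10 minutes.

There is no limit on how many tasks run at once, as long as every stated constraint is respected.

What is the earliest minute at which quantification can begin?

Lysis has no prerequisites, so it starts at minute 0 and finishes at minute 10.
After lysis (finishes minute 10, plus 20-minute gap → minute 30), secondary incubation can start at minute 30 and finishes at minute 100.
Quantification waits on secondary incubation (finishes minute 100), so the earliest it can start is minute 100.

100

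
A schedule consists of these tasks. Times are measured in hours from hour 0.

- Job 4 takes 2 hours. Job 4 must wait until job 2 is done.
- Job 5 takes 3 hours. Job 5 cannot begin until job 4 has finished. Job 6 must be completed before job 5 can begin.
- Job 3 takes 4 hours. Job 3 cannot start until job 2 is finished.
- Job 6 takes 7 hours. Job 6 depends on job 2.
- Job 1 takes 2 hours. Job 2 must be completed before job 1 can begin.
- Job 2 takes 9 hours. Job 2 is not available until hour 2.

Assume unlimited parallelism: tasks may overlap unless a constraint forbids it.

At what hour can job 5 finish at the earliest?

Job 2 cannot begin until its own release at hour 2. It runs from hour 2 to 2 + 9 = hour 11.
Job 6 cannot begin until job 2 (finishes hour 11). It runs from hour 11 to 11 + 7 = hour 18.
After job 2 (finishes hour 11), job 4 can start at hour 11 and finishes at hour 13.
Job 5 cannot start until job 4 (finishes hour 13); job 6 (finishes hour 18). The controlling bound is hour 18, so job 5 finishes at 18 + 3 = hour 21.

21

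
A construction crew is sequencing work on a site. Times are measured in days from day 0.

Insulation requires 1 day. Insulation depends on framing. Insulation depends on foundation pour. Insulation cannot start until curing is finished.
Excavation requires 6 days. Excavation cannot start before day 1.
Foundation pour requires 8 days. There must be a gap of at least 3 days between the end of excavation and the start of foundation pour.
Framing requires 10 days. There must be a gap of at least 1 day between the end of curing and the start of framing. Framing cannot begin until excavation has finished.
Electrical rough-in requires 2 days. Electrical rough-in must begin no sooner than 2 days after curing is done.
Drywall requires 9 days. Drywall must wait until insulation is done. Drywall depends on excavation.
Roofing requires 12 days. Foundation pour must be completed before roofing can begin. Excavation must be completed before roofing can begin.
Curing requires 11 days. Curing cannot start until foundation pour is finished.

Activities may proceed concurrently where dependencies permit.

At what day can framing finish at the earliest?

40

Excavation cannot begin until its own release at day 1. It runs from day 1 to 1 + 6 = day 7.
Foundation pour waits on excavation (finishes day 7, plus 3-day gap → day 10), so it starts at day 10 and finishes at 10 + 8 = day 18.
Curing waits on foundation pour (finishes day 18), so it starts at day 18 and finishes at 18 + 11 = day 29.
Framing has to wait for curing (finishes day 29, plus 1-day gap → day 30); excavation (finishes day 7). The latest of these is day 30, so framing runs day 30 to 30 + 10 = day 40.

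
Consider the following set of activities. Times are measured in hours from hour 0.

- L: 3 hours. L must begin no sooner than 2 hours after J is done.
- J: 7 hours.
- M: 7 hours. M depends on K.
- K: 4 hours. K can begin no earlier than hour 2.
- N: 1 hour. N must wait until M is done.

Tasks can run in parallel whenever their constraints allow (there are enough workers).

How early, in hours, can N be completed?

14

K waits on its own release at hour 2, so it starts at hour 2 and finishes at 2 + 4 = hour 6.
M waits on K (finishes hour 6), so it starts at hour 6 and finishes at 6 + 7 = hour 13.
After M (finishes hour 13), N can start at hour 13 and finishes at hour 14.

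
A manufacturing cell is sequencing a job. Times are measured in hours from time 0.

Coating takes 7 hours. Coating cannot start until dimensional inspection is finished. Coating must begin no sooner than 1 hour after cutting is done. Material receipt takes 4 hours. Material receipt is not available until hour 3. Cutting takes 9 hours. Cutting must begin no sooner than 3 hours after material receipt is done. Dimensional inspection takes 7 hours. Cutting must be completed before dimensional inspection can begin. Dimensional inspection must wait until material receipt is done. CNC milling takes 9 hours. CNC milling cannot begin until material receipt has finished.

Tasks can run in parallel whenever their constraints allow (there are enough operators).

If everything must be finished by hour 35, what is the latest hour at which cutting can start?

12

Coating must finish by hour 35; it takes 7 hours, so it must start by 35 − 7 = hour 28.
Dimensional inspection feeds into coating (must start by hour 28); so dimensional inspection must finish by hour 28 and therefore start by hour 21.
Cutting has several dependents: dimensional inspection (must start by hour 21); coating (must start by hour 28, minus 1-hour gap → hour 27). The earliest of those limits is hour 21, so cutting must start by 21 − 9 = hour 12.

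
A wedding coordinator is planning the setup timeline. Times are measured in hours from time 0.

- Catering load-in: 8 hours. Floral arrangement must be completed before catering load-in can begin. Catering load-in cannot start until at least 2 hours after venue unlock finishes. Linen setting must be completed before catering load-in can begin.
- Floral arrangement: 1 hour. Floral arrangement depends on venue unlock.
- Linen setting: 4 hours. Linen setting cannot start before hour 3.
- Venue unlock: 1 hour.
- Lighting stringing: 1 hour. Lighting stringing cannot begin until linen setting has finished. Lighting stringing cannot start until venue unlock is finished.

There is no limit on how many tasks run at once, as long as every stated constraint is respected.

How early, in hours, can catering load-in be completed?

Linen setting cannot begin until its own release at hour 3. It runs from hour 3 to 3 + 4 = hour 7.
Nothing blocks venue unlock, so it runs from hour 0 to hour 1.
After venue unlock (finishes hour 1), floral arrangement can start at hour 1 and finishes at hour 2.
Catering load-in needs all of floral arrangement (finishes hour 2); venue unlock (finishes hour 1, plus 2-hour gap → hour 3); linen setting (finishes hour 7). That puts its earliest start at hour 7; it finishes at 7 + 8 = hour 15.

15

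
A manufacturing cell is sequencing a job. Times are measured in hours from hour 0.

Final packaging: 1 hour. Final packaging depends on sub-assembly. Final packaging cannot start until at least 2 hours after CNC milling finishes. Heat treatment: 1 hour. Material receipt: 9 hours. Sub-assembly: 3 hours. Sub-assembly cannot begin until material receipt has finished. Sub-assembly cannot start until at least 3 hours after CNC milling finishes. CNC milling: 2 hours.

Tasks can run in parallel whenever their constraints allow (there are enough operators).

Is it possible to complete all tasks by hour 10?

No

Nothing blocks heat treatment, so it runs from hour 0 to hour 1.
CNC milling has no prerequisites, so it starts at hour 0 and finishes at hour 2.
Nothing blocks material receipt, so it runs from hour 0 to hour 9.
Sub-assembly has to wait for material receipt (finishes hour 9); CNC milling (finishes hour 2, plus 3-hour gap → hour 5). The latest of these is hour 9, so sub-assembly runs hour 9 to 9 + 3 = hour 12.
Final packaging needs all of sub-assembly (finishes hour 12); CNC milling (finishes hour 2, plus 2-hour gap → hour 4). That puts its earliest start at hour 12; it finishes at 12 + 1 = hour 13.
The earliest everything can be done is hour 13, which is after the deadline of 10, so it is not possible.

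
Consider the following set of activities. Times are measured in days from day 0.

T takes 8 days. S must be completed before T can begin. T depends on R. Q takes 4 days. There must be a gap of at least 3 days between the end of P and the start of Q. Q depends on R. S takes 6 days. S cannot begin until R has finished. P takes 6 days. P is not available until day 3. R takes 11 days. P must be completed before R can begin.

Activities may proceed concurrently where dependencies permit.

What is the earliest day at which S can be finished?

26

P waits on its own release at day 3, so it starts at day 3 and finishes at 3 + 6 = day 9.
After P (finishes day 9), R can start at day 9 and finishes at day 20.
After R (finishes day 20), S can start at day 20 and finishes at day 26.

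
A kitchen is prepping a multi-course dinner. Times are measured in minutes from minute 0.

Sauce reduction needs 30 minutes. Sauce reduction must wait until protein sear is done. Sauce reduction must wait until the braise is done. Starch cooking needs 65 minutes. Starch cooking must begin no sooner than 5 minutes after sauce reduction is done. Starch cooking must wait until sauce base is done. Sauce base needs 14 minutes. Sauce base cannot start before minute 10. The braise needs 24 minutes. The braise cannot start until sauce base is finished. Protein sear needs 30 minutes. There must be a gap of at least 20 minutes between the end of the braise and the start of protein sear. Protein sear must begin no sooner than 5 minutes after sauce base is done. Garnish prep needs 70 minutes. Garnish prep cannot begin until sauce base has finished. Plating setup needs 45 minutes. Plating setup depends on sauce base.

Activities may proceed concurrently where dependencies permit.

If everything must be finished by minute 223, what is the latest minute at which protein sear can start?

Starch cooking has no dependents, so it just needs to finish by minute 223. Starting by 223 − 65 = minute 158 achieves that.
Sauce reduction has to be done before starch cooking (must start by minute 158, minus 5-minute gap → minute 153). That means finishing by minute 153, i.e. starting by 153 − 30 = minute 123.
Protein sear must finish before sauce reduction (must start by minute 123). With a 30-minute duration, protein sear must start by 123 − 30 = minute 93.

93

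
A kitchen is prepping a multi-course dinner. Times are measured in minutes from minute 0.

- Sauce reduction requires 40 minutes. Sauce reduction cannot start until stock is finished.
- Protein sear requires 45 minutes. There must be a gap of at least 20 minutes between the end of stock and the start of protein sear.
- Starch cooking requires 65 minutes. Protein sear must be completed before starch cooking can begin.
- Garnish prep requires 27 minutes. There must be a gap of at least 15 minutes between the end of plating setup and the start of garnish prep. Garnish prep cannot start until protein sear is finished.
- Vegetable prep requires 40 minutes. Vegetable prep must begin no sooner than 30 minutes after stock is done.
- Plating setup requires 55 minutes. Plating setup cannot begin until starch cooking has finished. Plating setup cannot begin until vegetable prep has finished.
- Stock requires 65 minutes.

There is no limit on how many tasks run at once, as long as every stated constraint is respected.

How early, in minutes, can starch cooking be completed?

Stock can start immediately at minute 0; it finishes at minute 65.
After stock (finishes minute 65, plus 20-minute gap → minute 85), protein sear can start at minute 85 and finishes at minute 130.
Starch cooking cannot begin until protein sear (finishes minute 130). It runs from minute 130 to 130 + 65 = minute 195.

195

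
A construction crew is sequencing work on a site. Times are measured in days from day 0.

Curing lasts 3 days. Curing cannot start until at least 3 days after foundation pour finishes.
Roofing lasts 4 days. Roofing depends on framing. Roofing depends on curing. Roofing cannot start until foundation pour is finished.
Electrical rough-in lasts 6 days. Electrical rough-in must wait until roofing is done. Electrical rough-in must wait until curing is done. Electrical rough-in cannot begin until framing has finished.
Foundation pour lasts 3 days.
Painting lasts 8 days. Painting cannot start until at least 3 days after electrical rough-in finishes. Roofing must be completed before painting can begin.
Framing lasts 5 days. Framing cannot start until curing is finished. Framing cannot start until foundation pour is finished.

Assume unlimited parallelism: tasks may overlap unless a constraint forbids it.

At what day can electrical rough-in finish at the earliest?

Nothing blocks foundation pour, so it runs from day 0 to day 3.
Curing cannot begin until foundation pour (finishes day 3, plus 3-day gap → day 6). It runs from day 6 to 6 + 3 = day 9.
Framing cannot start until curing (finishes day 9); foundation pour (finishes day 3). The controlling bound is day 9, so framing finishes at 9 + 5 = day 14.
Roofing has to wait for framing (finishes day 14); curing (finishes day 9); foundation pour (finishes day 3). The latest of these is day 14, so roofing runs day 14 to 14 + 4 = day 18.
Electrical rough-in cannot start until roofing (finishes day 18); curing (finishes day 9); framing (finishes day 14). The controlling bound is day 18, so electrical rough-in finishes at 18 + 6 = day 24.

24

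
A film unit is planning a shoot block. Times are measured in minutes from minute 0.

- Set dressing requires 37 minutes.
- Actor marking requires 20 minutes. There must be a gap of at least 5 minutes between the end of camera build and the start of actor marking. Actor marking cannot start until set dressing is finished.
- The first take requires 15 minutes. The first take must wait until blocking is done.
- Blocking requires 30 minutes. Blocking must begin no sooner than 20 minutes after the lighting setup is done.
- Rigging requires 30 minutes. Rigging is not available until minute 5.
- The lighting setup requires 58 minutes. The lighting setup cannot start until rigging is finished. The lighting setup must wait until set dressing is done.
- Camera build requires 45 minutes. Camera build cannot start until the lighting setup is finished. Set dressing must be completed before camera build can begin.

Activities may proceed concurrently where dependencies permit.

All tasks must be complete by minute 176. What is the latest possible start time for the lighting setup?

To finish by minute 176, actor marking (duration 20) must start no later than minute 156.
Camera build must finish before actor marking (must start by minute 156, minus 5-minute gap → minute 151). With a 45-minute duration, camera build must start by 151 − 45 = minute 106.
The first take has no dependents, so it just needs to finish by minute 176. Starting by 176 − 15 = minute 161 achieves that.
Blocking feeds into the first take (must start by minute 161); so blocking must finish by minute 161 and therefore start by minute 131.
For the lighting setup: camera build (must start by minute 106); blocking (must start by minute 131, minus 20-minute gap → minute 111). The most restrictive is minute 106; with a 58-minute duration, the lighting setup must start by minute 48.

48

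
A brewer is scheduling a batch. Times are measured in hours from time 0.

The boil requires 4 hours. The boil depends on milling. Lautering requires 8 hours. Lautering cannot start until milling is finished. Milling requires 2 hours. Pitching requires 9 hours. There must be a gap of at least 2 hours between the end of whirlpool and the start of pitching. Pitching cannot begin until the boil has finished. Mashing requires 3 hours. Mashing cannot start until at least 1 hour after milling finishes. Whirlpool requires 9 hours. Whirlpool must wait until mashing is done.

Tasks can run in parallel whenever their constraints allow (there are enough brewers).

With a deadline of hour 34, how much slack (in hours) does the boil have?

19

Milling has no prerequisites, so it starts at hour 0 and finishes at hour 2.
After milling (finishes hour 2), the boil can start at hour 2 and finishes at hour 6.

Working backward from the deadline:
Pitching must finish by hour 34; it takes 9 hours, so it must start by 34 − 9 = hour 25.
The boil has to be done before pitching (must start by hour 25). That means finishing by hour 25, i.e. starting by 25 − 4 = hour 21.
So the boil can start as early as hour 2 and as late as hour 21, giving 21 − 2 = 19 hours of slack.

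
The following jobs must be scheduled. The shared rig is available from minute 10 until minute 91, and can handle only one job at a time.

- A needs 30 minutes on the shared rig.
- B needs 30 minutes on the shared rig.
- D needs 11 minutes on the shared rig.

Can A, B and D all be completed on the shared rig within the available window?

The shared rig window is 91 − 10 = 81 minutes.
Running back to back, the jobs need 30 + 30 + 11 = 71 minutes on the shared rig.
Since 71 ≤ 81, they fit within the window.

Yes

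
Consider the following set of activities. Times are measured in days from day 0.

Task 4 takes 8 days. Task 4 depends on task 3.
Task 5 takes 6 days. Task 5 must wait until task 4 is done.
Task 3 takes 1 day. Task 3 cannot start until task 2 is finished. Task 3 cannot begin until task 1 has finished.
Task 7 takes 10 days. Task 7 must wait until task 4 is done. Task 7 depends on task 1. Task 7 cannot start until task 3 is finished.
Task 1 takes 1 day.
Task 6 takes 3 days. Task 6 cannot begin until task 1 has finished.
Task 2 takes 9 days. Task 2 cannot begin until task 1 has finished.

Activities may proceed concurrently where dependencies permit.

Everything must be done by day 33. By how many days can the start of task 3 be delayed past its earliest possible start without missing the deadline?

4

Task 1 has no prerequisites, so it starts at day 0 and finishes at day 1.
After task 1 (finishes day 1), task 2 can start at day 1 and finishes at day 10.
Task 3 cannot start until task 2 (finishes day 10); task 1 (finishes day 1). The controlling bound is day 10, so task 3 finishes at 10 + 1 = day 11.

Working backward from the deadline:
Task 5 must finish by day 33; it takes 6 days, so it must start by 33 − 6 = day 27.
Task 7 must finish by day 33; it takes 10 days, so it must start by 33 − 10 = day 23.
For task 4: task 5 (must start by day 27); task 7 (must start by day 23). The most restrictive is day 23; with an 8-day duration, task 4 must start by day 15.
Task 3 has several dependents: task 4 (must start by day 15); task 7 (must start by day 23). The earliest of those limits is day 15, so task 3 must start by 15 − 1 = day 14.
So task 3 can start as early as day 10 and as late as day 14, giving 14 − 10 = 4 days of slack.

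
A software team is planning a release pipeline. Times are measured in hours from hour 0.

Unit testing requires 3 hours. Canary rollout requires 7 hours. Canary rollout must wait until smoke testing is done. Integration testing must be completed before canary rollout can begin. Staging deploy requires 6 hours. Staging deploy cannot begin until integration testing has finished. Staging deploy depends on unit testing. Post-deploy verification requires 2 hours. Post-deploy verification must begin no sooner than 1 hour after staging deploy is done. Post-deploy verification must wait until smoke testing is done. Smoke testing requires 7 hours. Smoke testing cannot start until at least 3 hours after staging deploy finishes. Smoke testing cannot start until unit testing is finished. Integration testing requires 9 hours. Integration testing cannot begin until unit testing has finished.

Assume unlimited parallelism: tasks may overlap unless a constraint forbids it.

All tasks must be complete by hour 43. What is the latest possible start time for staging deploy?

Canary rollout must finish by hour 43; it takes 7 hours, so it must start by 43 − 7 = hour 36.
Post-deploy verification has no dependents, so it just needs to finish by hour 43. Starting by 43 − 2 = hour 41 achieves that.
Smoke testing feeds canary rollout (must start by hour 36); post-deploy verification (must start by hour 41). Taking the minimum, smoke testing must finish by hour 36 and start by 36 − 7 = hour 29.
Staging deploy must finish in time for smoke testing (must start by hour 29, minus 3-hour gap → hour 26); post-deploy verification (must start by hour 41, minus 1-hour gap → hour 40). The tightest is hour 26, so staging deploy must start by 26 − 6 = hour 20.

20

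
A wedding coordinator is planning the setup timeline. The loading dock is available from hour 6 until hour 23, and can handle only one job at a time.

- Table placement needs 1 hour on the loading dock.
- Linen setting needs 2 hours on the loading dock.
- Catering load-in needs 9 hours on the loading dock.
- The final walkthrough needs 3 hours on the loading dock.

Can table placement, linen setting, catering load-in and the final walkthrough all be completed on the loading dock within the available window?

Yes

The loading dock window is 23 − 6 = 17 hours.
Running back to back, the jobs need 1 + 2 + 9 + 3 = 15 hours on the loading dock.
Since 15 ≤ 17, they fit within the window.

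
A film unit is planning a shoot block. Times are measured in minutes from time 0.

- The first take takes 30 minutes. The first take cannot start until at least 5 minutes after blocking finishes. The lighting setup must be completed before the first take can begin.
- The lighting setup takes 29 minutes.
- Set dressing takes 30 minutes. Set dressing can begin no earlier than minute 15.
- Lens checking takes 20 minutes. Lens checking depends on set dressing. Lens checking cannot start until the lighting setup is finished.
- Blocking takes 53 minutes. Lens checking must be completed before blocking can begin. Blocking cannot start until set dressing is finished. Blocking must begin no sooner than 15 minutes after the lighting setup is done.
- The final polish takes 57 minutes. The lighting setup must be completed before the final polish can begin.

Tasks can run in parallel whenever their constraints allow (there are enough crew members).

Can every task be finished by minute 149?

Nothing blocks the lighting setup, so it runs from minute 0 to minute 29.
The final polish waits on the lighting setup (finishes minute 29), so it starts at minute 29 and finishes at 29 + 57 = minute 86.
Set dressing cannot begin until its own release at minute 15. It runs from minute 15 to 15 + 30 = minute 45.
Lens checking cannot start until set dressing (finishes minute 45); the lighting setup (finishes minute 29). The controlling bound is minute 45, so lens checking finishes at 45 + 20 = minute 65.
Blocking cannot start until lens checking (finishes minute 65); set dressing (finishes minute 45); the lighting setup (finishes minute 29, plus 15-minute gap → minute 44). The controlling bound is minute 65, so blocking finishes at 65 + 53 = minute 118.
The first take has to wait for blocking (finishes minute 118, plus 5-minute gap → minute 123); the lighting setup (finishes minute 29). The latest of these is minute 123, so the first take runs minute 123 to 123 + 30 = minute 153.
The earliest everything can be done is minute 153, which is after the deadline of 149, so it is not possible.

No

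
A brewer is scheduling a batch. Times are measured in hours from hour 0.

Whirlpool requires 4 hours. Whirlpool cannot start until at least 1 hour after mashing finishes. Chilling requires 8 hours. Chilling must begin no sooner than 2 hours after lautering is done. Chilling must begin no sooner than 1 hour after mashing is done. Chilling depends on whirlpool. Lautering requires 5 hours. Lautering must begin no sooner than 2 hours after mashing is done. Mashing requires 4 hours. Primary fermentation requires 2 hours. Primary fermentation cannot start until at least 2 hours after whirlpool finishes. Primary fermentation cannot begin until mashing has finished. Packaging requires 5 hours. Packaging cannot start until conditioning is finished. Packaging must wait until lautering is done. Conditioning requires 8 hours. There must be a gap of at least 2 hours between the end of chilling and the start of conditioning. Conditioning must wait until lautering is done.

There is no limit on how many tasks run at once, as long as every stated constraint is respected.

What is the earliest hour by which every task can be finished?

36

Mashing can start immediately at hour 0; it finishes at hour 4.
Whirlpool cannot begin until mashing (finishes hour 4, plus 1-hour gap → hour 5). It runs from hour 5 to 5 + 4 = hour 9.
For primary fermentation: whirlpool (finishes hour 9, plus 2-hour gap → hour 11); mashing (finishes hour 4). Taking the maximum gives a start of hour 11, and it finishes at 11 + 2 = hour 13.
Lautering cannot begin until mashing (finishes hour 4, plus 2-hour gap → hour 6). It runs from hour 6 to 6 + 5 = hour 11.
Chilling has to wait for lautering (finishes hour 11, plus 2-hour gap → hour 13); mashing (finishes hour 4, plus 1-hour gap → hour 5); whirlpool (finishes hour 9). The latest of these is hour 13, so chilling runs hour 13 to 13 + 8 = hour 21.
For conditioning: chilling (finishes hour 21, plus 2-hour gap → hour 23); lautering (finishes hour 11). Taking the maximum gives a start of hour 23, and it finishes at 23 + 8 = hour 31.
Packaging cannot start until conditioning (finishes hour 31); lautering (finishes hour 11). The controlling bound is hour 31, so packaging finishes at 31 + 5 = hour 36.
All tasks are finished once the last one completes. Finish times: Mashing at 4, Lautering at 11, Whirlpool at 9, Chilling at 21, Primary fermentation at 13, Conditioning at 31, Packaging at 36. The latest is hour 36.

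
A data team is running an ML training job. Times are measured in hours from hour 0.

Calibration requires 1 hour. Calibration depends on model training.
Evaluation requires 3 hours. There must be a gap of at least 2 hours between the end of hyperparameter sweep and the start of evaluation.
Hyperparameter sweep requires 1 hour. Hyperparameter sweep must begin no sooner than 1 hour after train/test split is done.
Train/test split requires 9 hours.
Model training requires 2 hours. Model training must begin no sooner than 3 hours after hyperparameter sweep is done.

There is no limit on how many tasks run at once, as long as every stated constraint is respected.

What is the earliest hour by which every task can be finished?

17

Train/test split has no prerequisites, so it starts at hour 0 and finishes at hour 9.
After train/test split (finishes hour 9, plus 1-hour gap → hour 10), hyperparameter sweep can start at hour 10 and finishes at hour 11.
Evaluation cannot begin until hyperparameter sweep (finishes hour 11, plus 2-hour gap → hour 13). It runs from hour 13 to 13 + 3 = hour 16.
After hyperparameter sweep (finishes hour 11, plus 3-hour gap → hour 14), model training can start at hour 14 and finishes at hour 16.
Calibration waits on model training (finishes hour 16), so it starts at hour 16 and finishes at 16 + 1 = hour 17.
All tasks are finished once the last one completes. Finish times: Train/test split at 9, Hyperparameter sweep at 11, Model training at 16, Evaluation at 16, Calibration at 17. The latest is hour 17.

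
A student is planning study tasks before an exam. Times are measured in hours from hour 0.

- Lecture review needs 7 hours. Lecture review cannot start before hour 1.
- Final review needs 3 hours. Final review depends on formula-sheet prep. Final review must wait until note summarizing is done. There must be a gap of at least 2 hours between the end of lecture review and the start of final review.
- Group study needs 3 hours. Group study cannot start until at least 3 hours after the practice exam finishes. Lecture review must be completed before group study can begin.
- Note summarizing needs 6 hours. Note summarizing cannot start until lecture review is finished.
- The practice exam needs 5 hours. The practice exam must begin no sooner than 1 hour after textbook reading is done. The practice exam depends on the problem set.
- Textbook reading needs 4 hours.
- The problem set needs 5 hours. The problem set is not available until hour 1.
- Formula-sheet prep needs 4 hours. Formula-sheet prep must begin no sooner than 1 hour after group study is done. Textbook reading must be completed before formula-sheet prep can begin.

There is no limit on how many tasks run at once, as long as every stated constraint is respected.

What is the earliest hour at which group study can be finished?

17

After its own release at hour 1, the problem set can start at hour 1 and finishes at hour 6.
Lecture review waits on its own release at hour 1, so it starts at hour 1 and finishes at 1 + 7 = hour 8.
Textbook reading has no prerequisites, so it starts at hour 0 and finishes at hour 4.
The practice exam has to wait for textbook reading (finishes hour 4, plus 1-hour gap → hour 5); the problem set (finishes hour 6). The latest of these is hour 6, so the practice exam runs hour 6 to 6 + 5 = hour 11.
Group study cannot start until the practice exam (finishes hour 11, plus 3-hour gap → hour 14); lecture review (finishes hour 8). The controlling bound is hour 14, so group study finishes at 14 + 3 = hour 17.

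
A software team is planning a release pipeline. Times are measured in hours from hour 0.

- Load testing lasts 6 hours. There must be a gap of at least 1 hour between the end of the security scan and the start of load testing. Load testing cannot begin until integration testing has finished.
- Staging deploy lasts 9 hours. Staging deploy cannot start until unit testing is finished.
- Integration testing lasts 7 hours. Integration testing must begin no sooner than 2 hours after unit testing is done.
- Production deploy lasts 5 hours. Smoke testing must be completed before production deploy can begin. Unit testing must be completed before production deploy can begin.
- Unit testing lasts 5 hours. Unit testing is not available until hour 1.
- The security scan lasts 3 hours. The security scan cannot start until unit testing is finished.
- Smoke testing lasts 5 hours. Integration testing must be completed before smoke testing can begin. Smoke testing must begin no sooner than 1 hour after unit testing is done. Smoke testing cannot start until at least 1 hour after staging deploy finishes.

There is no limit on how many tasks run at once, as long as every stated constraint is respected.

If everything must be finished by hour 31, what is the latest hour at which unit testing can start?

6

Nothing follows production deploy; the deadline of hour 31 is its only limit. It must start by 31 − 5 = hour 26.
Smoke testing must finish before production deploy (must start by hour 26). With a 5-hour duration, smoke testing must start by 26 − 5 = hour 21.
Load testing has no dependents, so it just needs to finish by hour 31. Starting by 31 − 6 = hour 25 achieves that.
Integration testing feeds smoke testing (must start by hour 21); load testing (must start by hour 25). Taking the minimum, integration testing must finish by hour 21 and start by 21 − 7 = hour 14.
The security scan feeds into load testing (must start by hour 25, minus 1-hour gap → hour 24); so the security scan must finish by hour 24 and therefore start by hour 21.
Since smoke testing (must start by hour 21, minus 1-hour gap → hour 20) depends on it, staging deploy must finish by hour 20. Backing off its 9-hour duration gives a latest start of hour 11.
Unit testing must finish in time for integration testing (must start by hour 14, minus 2-hour gap → hour 12); the security scan (must start by hour 21); staging deploy (must start by hour 11); smoke testing (must start by hour 21, minus 1-hour gap → hour 20); production deploy (must start by hour 26). The tightest is hour 11, so unit testing must start by 11 − 5 = hour 6.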